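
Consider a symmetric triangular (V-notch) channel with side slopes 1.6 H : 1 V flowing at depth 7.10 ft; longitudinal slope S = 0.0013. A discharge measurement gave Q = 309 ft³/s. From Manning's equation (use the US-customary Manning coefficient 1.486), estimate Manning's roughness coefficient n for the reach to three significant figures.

A = z·y² = 1.6×7.10² = 80.66 ft²
P = 2y√(1+z²) = 2×7.10×√(1+1.6²) = 26.79 ft
R = A/P = 80.66/26.79 = 3.010 ft
n = (1.486/Q)·A·R^(2/3)·S^(1/2) = (1.486/309) × 80.66 × 2.085 × 0.03606 = 0.02916

0.0292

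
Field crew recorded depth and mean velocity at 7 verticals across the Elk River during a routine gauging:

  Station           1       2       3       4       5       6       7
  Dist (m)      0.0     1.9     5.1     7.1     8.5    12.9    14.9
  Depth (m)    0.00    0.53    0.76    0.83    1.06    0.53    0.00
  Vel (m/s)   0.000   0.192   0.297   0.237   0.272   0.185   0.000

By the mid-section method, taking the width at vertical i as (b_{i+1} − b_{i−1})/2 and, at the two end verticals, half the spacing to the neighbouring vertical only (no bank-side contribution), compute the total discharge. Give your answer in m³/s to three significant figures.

2.33 m³/s

w_2 = (5.1 − 0.0)/2 = 2.55 m; q_2 = 0.192 × 0.53 × 2.55 = 0.2595 m³/s
w_3 = (7.1 − 1.9)/2 = 2.6 m; q_3 = 0.297 × 0.76 × 2.6 = 0.5869 m³/s
w_4 = (8.5 − 5.1)/2 = 1.7 m; q_4 = 0.237 × 0.83 × 1.7 = 0.3344 m³/s
w_5 = (12.9 − 7.1)/2 = 2.9 m; q_5 = 0.272 × 1.06 × 2.9 = 0.8361 m³/s
w_6 = (14.9 − 8.5)/2 = 3.2 m; q_6 = 0.185 × 0.53 × 3.2 = 0.3138 m³/s
Stations 1, 7 contribute zero (depth or velocity is 0).
Q = Σ qᵢ = 2.331 m³/s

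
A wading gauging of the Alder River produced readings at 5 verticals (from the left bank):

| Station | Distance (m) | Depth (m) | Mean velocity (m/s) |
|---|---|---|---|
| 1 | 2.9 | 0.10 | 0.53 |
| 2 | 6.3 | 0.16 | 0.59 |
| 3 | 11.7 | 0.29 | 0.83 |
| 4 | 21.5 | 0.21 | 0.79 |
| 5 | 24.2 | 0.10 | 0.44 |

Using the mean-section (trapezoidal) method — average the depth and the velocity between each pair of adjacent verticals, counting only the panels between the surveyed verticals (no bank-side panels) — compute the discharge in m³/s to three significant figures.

3.35 m³/s

Panel 1-2: Δb = 3.4 m, d̄ = (0.10+0.16)/2 = 0.13, v̄ = (0.53+0.59)/2 = 0.56 → q = 3.4×0.13×0.56 = 0.2475 m³/s
Panel 2-3: Δb = 5.4 m, d̄ = (0.16+0.29)/2 = 0.225, v̄ = (0.59+0.83)/2 = 0.71 → q = 5.4×0.225×0.71 = 0.8627 m³/s
Panel 3-4: Δb = 9.8 m, d̄ = (0.29+0.21)/2 = 0.25, v̄ = (0.83+0.79)/2 = 0.81 → q = 9.8×0.25×0.81 = 1.985 m³/s
Panel 4-5: Δb = 2.7 m, d̄ = (0.21+0.10)/2 = 0.155, v̄ = (0.79+0.44)/2 = 0.615 → q = 2.7×0.155×0.615 = 0.2574 m³/s
Q = Σ q = 3.352 m³/s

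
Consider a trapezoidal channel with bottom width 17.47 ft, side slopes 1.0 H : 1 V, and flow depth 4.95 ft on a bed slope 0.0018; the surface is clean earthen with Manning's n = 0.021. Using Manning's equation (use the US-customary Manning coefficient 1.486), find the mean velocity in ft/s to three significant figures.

A = (b + z·y)·y = (17.47 + 1.0×4.95)×4.95 = 111.0 ft²
P = b + 2y√(1+z²) = 17.47 + 2×4.95×√(1+1.0²) = 31.47 ft
R = A/P = 111.0/31.47 = 3.526 ft
Q = (1.486/n)·A·R^(2/3)·S^(1/2) = (1.486/0.021) × 111.0 × 3.526^(2/3) × 0.0018^(1/2) = 771.9 ft³/s
V = Q/A = 771.9/111.0 = 6.955 ft/s

6.96 ft/s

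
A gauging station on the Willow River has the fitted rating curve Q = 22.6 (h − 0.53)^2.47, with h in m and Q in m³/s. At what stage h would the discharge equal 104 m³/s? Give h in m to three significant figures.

h − h₀ = (Q/C)^(1/b) = (104/22.6)^(1/2.47) = 1.855 m
h = 0.53 + 1.855 = 2.385 m

2.39 m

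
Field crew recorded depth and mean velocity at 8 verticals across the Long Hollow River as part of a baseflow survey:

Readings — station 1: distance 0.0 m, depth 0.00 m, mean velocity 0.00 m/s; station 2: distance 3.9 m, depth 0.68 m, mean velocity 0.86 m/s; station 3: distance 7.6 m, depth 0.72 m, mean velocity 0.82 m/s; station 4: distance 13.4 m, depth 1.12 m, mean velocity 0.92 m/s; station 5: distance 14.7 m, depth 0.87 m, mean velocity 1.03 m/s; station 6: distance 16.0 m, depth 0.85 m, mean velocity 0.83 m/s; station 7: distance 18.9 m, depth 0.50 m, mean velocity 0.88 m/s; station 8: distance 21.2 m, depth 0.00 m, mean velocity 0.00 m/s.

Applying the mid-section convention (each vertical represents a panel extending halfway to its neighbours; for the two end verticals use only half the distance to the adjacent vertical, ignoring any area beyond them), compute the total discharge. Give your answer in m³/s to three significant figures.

w_2 = (7.6 − 0.0)/2 = 3.8 m; q_2 = 0.86 × 0.68 × 3.8 = 2.222 m³/s
w_3 = (13.4 − 3.9)/2 = 4.75 m; q_3 = 0.82 × 0.72 × 4.75 = 2.804 m³/s
w_4 = (14.7 − 7.6)/2 = 3.55 m; q_4 = 0.92 × 1.12 × 3.55 = 3.658 m³/s
w_5 = (16.0 − 13.4)/2 = 1.3 m; q_5 = 1.03 × 0.87 × 1.3 = 1.165 m³/s
w_6 = (18.9 − 14.7)/2 = 2.1 m; q_6 = 0.83 × 0.85 × 2.1 = 1.482 m³/s
w_7 = (21.2 − 16.0)/2 = 2.6 m; q_7 = 0.88 × 0.50 × 2.6 = 1.144 m³/s
Stations 1, 8 contribute zero (depth or velocity is 0).
Q = Σ qᵢ = 12.48 m³/s

12.5 m³/s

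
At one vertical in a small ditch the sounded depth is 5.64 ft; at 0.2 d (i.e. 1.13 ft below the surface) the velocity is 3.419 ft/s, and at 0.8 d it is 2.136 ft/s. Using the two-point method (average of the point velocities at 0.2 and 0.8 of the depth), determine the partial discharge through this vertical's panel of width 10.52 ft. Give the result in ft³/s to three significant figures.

165 ft³/s

v̄ = (3.419 + 2.136) / 2 = 2.778 ft/s
q = v̄ × d × w = 2.778 × 5.64 × 10.52 = 164.8 ft³/s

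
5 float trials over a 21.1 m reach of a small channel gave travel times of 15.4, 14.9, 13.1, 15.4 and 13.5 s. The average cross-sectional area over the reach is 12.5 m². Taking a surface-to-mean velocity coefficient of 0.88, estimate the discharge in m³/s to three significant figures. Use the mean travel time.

16.1 m³/s

t̄ = (15.4 + 14.9 + 13.1 + 15.4 + 13.5) / 5 = 14.46 s
v_surface = L / t̄ = 21.1 / 14.46 = 1.459 m/s
v_mean = 0.88 × 1.459 = 1.284 m/s
Q = A × v_mean = 12.5 × 1.284 = 16.05 m³/s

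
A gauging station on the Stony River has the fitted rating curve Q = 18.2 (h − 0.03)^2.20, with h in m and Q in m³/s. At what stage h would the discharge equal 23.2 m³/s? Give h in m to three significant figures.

1.15 m

h − h₀ = (Q/C)^(1/b) = (23.2/18.2)^(1/2.20) = 1.117 m
h = 0.03 + 1.117 = 1.147 m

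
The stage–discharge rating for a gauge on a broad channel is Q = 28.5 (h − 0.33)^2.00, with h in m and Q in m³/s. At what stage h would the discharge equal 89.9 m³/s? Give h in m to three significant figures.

h − h₀ = (Q/C)^(1/b) = (89.9/28.5)^(1/2.00) = 1.776 m
h = 0.33 + 1.776 = 2.106 m

2.11 m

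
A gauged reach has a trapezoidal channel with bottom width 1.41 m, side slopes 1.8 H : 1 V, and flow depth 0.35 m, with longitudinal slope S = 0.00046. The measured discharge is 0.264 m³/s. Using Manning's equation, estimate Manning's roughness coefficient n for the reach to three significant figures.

A = (b + z·y)·y = (1.41 + 1.8×0.35)×0.35 = 0.7140 m²
P = b + 2y√(1+z²) = 1.41 + 2×0.35×√(1+1.8²) = 2.851 m
R = A/P = 0.7140/2.851 = 0.2504 m
n = (1/Q)·A·R^(2/3)·S^(1/2) = (1/0.264) × 0.7140 × 0.3973 × 0.02145 = 0.02304

0.0230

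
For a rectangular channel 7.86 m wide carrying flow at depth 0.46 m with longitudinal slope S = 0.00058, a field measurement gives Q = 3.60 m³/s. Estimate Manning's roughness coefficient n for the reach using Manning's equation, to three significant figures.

0.0134

A = b·y = 7.86 × 0.46 = 3.616 m²
P = b + 2y = 7.86 + 2×0.46 = 8.780 m
R = A/P = 3.616/8.780 = 0.4118 m
n = (1/Q)·A·R^(2/3)·S^(1/2) = (1/3.60) × 3.616 × 0.5535 × 0.02408 = 0.01339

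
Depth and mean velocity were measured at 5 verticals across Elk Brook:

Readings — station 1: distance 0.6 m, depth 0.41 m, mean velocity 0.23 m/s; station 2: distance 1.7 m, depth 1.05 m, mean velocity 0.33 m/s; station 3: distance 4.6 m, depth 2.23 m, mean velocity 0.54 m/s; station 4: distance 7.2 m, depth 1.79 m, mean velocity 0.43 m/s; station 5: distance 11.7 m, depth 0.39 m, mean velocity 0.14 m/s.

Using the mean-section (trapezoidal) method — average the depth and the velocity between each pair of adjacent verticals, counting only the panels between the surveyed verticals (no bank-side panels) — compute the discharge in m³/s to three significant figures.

Panel 1-2: Δb = 1.1 m, d̄ = (0.41+1.05)/2 = 0.73, v̄ = (0.23+0.33)/2 = 0.28 → q = 1.1×0.73×0.28 = 0.2248 m³/s
Panel 2-3: Δb = 2.9 m, d̄ = (1.05+2.23)/2 = 1.64, v̄ = (0.33+0.54)/2 = 0.435 → q = 2.9×1.64×0.435 = 2.069 m³/s
Panel 3-4: Δb = 2.6 m, d̄ = (2.23+1.79)/2 = 2.01, v̄ = (0.54+0.43)/2 = 0.485 → q = 2.6×2.01×0.485 = 2.535 m³/s
Panel 4-5: Δb = 4.5 m, d̄ = (1.79+0.39)/2 = 1.09, v̄ = (0.43+0.14)/2 = 0.285 → q = 4.5×1.09×0.285 = 1.398 m³/s
Q = Σ q = 6.226 m³/s

6.23 m³/s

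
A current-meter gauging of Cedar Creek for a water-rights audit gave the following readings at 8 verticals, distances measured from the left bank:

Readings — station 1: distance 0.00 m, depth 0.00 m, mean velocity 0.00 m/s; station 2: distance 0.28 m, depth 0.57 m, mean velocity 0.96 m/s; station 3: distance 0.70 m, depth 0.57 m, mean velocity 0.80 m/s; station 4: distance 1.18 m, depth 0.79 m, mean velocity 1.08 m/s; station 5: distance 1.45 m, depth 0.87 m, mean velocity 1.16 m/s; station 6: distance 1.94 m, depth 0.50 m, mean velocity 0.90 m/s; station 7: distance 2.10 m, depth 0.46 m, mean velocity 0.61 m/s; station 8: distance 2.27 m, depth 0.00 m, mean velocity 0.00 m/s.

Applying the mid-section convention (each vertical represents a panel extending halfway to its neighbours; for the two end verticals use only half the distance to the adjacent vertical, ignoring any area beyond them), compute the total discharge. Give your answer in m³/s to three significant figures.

w_2 = (0.70 − 0.00)/2 = 0.35 m; q_2 = 0.96 × 0.57 × 0.35 = 0.1915 m³/s
w_3 = (1.18 − 0.28)/2 = 0.45 m; q_3 = 0.80 × 0.57 × 0.45 = 0.2052 m³/s
w_4 = (1.45 − 0.70)/2 = 0.375 m; q_4 = 1.08 × 0.79 × 0.375 = 0.3200 m³/s
w_5 = (1.94 − 1.18)/2 = 0.38 m; q_5 = 1.16 × 0.87 × 0.38 = 0.3835 m³/s
w_6 = (2.10 − 1.45)/2 = 0.325 m; q_6 = 0.90 × 0.50 × 0.325 = 0.1463 m³/s
w_7 = (2.27 − 1.94)/2 = 0.165 m; q_7 = 0.61 × 0.46 × 0.165 = 0.04630 m³/s
Stations 1, 8 contribute zero (depth or velocity is 0).
Q = Σ qᵢ = 1.293 m³/s

1.29 m³/s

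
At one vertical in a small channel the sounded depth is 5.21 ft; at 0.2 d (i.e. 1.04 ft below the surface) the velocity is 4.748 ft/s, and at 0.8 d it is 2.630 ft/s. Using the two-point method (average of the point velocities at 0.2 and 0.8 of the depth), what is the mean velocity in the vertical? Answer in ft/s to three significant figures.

v̄ = (4.748 + 2.630) / 2 = 3.689 ft/s

3.69 ft/s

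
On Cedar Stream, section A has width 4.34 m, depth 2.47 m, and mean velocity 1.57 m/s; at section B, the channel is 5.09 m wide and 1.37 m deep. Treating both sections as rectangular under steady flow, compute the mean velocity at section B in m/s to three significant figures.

2.41 m/s

Q = A₁V₁ = (4.34×2.47) × 1.57 = 16.83 m³/s
A₂ = 5.09 × 1.37 = 6.973 m²
V₂ = Q/A₂ = 16.83/6.973 = 2.414 m/s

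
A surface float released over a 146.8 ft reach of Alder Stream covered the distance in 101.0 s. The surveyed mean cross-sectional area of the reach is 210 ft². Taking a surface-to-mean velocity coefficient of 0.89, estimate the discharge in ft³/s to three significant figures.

272 ft³/s

v_surface = L / t̄ = 146.8 / 101 = 1.453 ft/s
v_mean = 0.89 × 1.453 = 1.294 ft/s
Q = A × v_mean = 210 × 1.294 = 271.7 ft³/s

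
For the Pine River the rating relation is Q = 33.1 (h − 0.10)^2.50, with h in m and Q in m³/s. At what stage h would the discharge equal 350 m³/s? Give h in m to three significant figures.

h − h₀ = (Q/C)^(1/b) = (350/33.1)^(1/2.50) = 2.569 m
h = 0.10 + 2.569 = 2.669 m

2.67 m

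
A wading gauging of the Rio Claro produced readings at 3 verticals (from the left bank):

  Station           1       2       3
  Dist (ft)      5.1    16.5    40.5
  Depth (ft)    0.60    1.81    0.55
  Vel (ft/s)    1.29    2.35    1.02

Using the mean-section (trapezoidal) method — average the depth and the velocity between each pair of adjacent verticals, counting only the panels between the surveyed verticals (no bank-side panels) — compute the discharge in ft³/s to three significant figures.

Panel 1-2: Δb = 11.4 ft, d̄ = (0.60+1.81)/2 = 1.205, v̄ = (1.29+2.35)/2 = 1.82 → q = 11.4×1.205×1.82 = 25.00 ft³/s
Panel 2-3: Δb = 24 ft, d̄ = (1.81+0.55)/2 = 1.18, v̄ = (2.35+1.02)/2 = 1.685 → q = 24×1.18×1.685 = 47.72 ft³/s
Q = Σ q = 72.72 ft³/s

72.7 ft³/s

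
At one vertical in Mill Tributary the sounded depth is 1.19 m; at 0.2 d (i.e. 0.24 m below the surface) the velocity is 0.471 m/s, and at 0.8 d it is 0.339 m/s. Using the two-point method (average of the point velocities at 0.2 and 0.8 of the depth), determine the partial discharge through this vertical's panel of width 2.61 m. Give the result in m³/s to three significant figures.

1.26 m³/s

v̄ = (0.471 + 0.339) / 2 = 0.4050 m/s
q = v̄ × d × w = 0.4050 × 1.19 × 2.61 = 1.258 m³/s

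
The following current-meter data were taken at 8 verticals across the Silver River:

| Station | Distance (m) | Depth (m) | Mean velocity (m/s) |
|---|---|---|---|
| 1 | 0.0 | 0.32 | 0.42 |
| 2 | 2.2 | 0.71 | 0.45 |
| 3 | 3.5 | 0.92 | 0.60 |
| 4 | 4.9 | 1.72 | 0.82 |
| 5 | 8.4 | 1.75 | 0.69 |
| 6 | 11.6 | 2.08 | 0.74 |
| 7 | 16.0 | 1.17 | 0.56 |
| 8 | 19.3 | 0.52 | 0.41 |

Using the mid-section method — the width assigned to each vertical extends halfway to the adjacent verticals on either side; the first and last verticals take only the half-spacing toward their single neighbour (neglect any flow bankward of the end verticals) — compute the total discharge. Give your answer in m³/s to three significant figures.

17.7 m³/s

w_1 = (2.2 − 0.0)/2 = 1.1 m; q_1 = 0.42 × 0.32 × 1.1 = 0.1478 m³/s
w_2 = (3.5 − 0.0)/2 = 1.75 m; q_2 = 0.45 × 0.71 × 1.75 = 0.5591 m³/s
w_3 = (4.9 − 2.2)/2 = 1.35 m; q_3 = 0.60 × 0.92 × 1.35 = 0.7452 m³/s
w_4 = (8.4 − 3.5)/2 = 2.45 m; q_4 = 0.82 × 1.72 × 2.45 = 3.455 m³/s
w_5 = (11.6 − 4.9)/2 = 3.35 m; q_5 = 0.69 × 1.75 × 3.35 = 4.045 m³/s
w_6 = (16.0 − 8.4)/2 = 3.8 m; q_6 = 0.74 × 2.08 × 3.8 = 5.849 m³/s
w_7 = (19.3 − 11.6)/2 = 3.85 m; q_7 = 0.56 × 1.17 × 3.85 = 2.523 m³/s
w_8 = (19.3 − 16.0)/2 = 1.65 m; q_8 = 0.41 × 0.52 × 1.65 = 0.3518 m³/s
Q = Σ qᵢ = 17.68 m³/s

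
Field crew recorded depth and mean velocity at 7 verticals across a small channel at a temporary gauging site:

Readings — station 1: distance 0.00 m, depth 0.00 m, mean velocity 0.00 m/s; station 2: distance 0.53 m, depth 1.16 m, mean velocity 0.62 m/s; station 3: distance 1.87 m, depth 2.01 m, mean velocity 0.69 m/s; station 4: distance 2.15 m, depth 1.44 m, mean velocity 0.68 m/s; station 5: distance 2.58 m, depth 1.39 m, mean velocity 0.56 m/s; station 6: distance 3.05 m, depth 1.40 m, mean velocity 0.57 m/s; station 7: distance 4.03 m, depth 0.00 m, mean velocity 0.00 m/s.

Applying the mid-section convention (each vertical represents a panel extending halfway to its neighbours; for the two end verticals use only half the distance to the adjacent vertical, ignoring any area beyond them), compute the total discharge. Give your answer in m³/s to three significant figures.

w_2 = (1.87 − 0.00)/2 = 0.935 m; q_2 = 0.62 × 1.16 × 0.935 = 0.6725 m³/s
w_3 = (2.15 − 0.53)/2 = 0.81 m; q_3 = 0.69 × 2.01 × 0.81 = 1.123 m³/s
w_4 = (2.58 − 1.87)/2 = 0.355 m; q_4 = 0.68 × 1.44 × 0.355 = 0.3476 m³/s
w_5 = (3.05 − 2.15)/2 = 0.45 m; q_5 = 0.56 × 1.39 × 0.45 = 0.3503 m³/s
w_6 = (4.03 − 2.58)/2 = 0.725 m; q_6 = 0.57 × 1.40 × 0.725 = 0.5786 m³/s
Stations 1, 7 contribute zero (depth or velocity is 0).
Q = Σ qᵢ = 3.072 m³/s

3.07 m³/s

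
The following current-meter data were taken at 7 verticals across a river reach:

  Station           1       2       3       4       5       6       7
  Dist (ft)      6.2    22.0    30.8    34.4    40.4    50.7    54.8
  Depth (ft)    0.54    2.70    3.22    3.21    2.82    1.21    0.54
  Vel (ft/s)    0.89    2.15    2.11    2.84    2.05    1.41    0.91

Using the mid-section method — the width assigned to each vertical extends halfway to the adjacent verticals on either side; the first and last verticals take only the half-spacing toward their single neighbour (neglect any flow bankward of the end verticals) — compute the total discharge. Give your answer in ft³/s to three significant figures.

w_1 = (22.0 − 6.2)/2 = 7.9 ft; q_1 = 0.89 × 0.54 × 7.9 = 3.797 ft³/s
w_2 = (30.8 − 6.2)/2 = 12.3 ft; q_2 = 2.15 × 2.70 × 12.3 = 71.40 ft³/s
w_3 = (34.4 − 22.0)/2 = 6.2 ft; q_3 = 2.11 × 3.22 × 6.2 = 42.12 ft³/s
w_4 = (40.4 − 30.8)/2 = 4.8 ft; q_4 = 2.84 × 3.21 × 4.8 = 43.76 ft³/s
w_5 = (50.7 − 34.4)/2 = 8.15 ft; q_5 = 2.05 × 2.82 × 8.15 = 47.12 ft³/s
w_6 = (54.8 − 40.4)/2 = 7.2 ft; q_6 = 1.41 × 1.21 × 7.2 = 12.28 ft³/s
w_7 = (54.8 − 50.7)/2 = 2.05 ft; q_7 = 0.91 × 0.54 × 2.05 = 1.007 ft³/s
Q = Σ qᵢ = 221.5 ft³/s

221 ft³/s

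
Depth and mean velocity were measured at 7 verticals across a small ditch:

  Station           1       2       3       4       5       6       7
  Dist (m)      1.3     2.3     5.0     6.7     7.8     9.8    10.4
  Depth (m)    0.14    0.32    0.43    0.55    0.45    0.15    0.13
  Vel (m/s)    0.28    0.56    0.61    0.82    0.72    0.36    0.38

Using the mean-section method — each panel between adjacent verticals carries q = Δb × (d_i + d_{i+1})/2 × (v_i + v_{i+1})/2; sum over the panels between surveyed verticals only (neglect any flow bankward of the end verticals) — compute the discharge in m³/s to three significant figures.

Panel 1-2: Δb = 1 m, d̄ = (0.14+0.32)/2 = 0.23, v̄ = (0.28+0.56)/2 = 0.42 → q = 1×0.23×0.42 = 0.09660 m³/s
Panel 2-3: Δb = 2.7 m, d̄ = (0.32+0.43)/2 = 0.375, v̄ = (0.56+0.61)/2 = 0.585 → q = 2.7×0.375×0.585 = 0.5923 m³/s
Panel 3-4: Δb = 1.7 m, d̄ = (0.43+0.55)/2 = 0.49, v̄ = (0.61+0.82)/2 = 0.715 → q = 1.7×0.49×0.715 = 0.5956 m³/s
Panel 4-5: Δb = 1.1 m, d̄ = (0.55+0.45)/2 = 0.5, v̄ = (0.82+0.72)/2 = 0.77 → q = 1.1×0.5×0.77 = 0.4235 m³/s
Panel 5-6: Δb = 2 m, d̄ = (0.45+0.15)/2 = 0.3, v̄ = (0.72+0.36)/2 = 0.54 → q = 2×0.3×0.54 = 0.3240 m³/s
Panel 6-7: Δb = 0.6 m, d̄ = (0.15+0.13)/2 = 0.14, v̄ = (0.36+0.38)/2 = 0.37 → q = 0.6×0.14×0.37 = 0.03108 m³/s
Q = Σ q = 2.063 m³/s

2.06 m³/s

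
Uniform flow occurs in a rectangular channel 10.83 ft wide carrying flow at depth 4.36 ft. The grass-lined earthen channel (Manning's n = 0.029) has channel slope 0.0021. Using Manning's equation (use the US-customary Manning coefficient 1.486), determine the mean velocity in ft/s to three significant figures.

4.23 ft/s

A = b·y = 10.83 × 4.36 = 47.22 ft²
P = b + 2y = 10.83 + 2×4.36 = 19.55 ft
R = A/P = 47.22/19.55 = 2.415 ft
Q = (1.486/n)·A·R^(2/3)·S^(1/2) = (1.486/0.029) × 47.22 × 2.415^(2/3) × 0.0021^(1/2) = 199.6 ft³/s
V = Q/A = 199.6/47.22 = 4.227 ft/s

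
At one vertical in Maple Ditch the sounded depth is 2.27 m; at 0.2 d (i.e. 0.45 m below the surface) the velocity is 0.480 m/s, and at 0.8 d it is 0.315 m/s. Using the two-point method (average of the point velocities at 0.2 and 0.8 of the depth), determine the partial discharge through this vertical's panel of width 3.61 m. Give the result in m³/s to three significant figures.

3.26 m³/s

v̄ = (0.480 + 0.315) / 2 = 0.3975 m/s
q = v̄ × d × w = 0.3975 × 2.27 × 3.61 = 3.257 m³/s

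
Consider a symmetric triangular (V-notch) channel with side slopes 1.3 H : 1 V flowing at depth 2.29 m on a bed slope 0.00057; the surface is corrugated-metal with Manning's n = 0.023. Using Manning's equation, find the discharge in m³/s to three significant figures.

A = z·y² = 1.3×2.29² = 6.817 m²
P = 2y√(1+z²) = 2×2.29×√(1+1.3²) = 7.512 m
R = A/P = 6.817/7.512 = 0.9076 m
Q = (1/n)·A·R^(2/3)·S^(1/2) = (1/0.023) × 6.817 × 0.9076^(2/3) × 0.00057^(1/2) = 6.633 m³/s

6.63 m³/s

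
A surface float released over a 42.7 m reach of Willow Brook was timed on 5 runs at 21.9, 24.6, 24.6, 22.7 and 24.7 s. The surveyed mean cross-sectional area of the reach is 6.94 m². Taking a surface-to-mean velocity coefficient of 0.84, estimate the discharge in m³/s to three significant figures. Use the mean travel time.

10.5 m³/s

t̄ = (21.9 + 24.6 + 24.6 + 22.7 + 24.7) / 5 = 23.7 s
v_surface = L / t̄ = 42.7 / 23.7 = 1.802 m/s
v_mean = 0.84 × 1.802 = 1.513 m/s
Q = A × v_mean = 6.94 × 1.513 = 10.50 m³/s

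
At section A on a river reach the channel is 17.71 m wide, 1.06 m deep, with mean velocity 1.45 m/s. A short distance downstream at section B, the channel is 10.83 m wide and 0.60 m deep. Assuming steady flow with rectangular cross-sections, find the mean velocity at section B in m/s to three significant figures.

Q = A₁V₁ = (17.71×1.06) × 1.45 = 27.22 m³/s
A₂ = 10.83 × 0.60 = 6.498 m²
V₂ = Q/A₂ = 27.22/6.498 = 4.189 m/s

4.19 m/s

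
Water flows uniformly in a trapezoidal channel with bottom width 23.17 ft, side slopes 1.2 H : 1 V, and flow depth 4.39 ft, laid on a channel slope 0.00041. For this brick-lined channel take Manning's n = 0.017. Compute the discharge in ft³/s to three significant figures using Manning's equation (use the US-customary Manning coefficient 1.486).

A = (b + z·y)·y = (23.17 + 1.2×4.39)×4.39 = 124.8 ft²
P = b + 2y√(1+z²) = 23.17 + 2×4.39×√(1+1.2²) = 36.88 ft
R = A/P = 124.8/36.88 = 3.385 ft
Q = (1.486/n)·A·R^(2/3)·S^(1/2) = (1.486/0.017) × 124.8 × 3.385^(2/3) × 0.00041^(1/2) = 498.1 ft³/s

498 ft³/s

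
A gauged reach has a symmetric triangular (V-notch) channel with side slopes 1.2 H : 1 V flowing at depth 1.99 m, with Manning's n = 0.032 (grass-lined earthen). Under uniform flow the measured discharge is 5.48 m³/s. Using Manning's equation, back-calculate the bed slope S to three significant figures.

A = z·y² = 1.2×1.99² = 4.752 m²
P = 2y√(1+z²) = 2×1.99×√(1+1.2²) = 6.217 m
R = A/P = 4.752/6.217 = 0.7644 m
S = (Q·n / (1·A·R^(2/3)))² = (5.48×0.032 / (1×4.752×0.8360))² = 0.001948

0.00195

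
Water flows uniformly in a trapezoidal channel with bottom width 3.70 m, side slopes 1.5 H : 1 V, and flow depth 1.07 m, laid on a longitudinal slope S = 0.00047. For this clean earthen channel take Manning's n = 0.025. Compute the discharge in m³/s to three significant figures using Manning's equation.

4.07 m³/s

A = (b + z·y)·y = (3.70 + 1.5×1.07)×1.07 = 5.676 m²
P = b + 2y√(1+z²) = 3.70 + 2×1.07×√(1+1.5²) = 7.558 m
R = A/P = 5.676/7.558 = 0.7510 m
Q = (1/n)·A·R^(2/3)·S^(1/2) = (1/0.025) × 5.676 × 0.7510^(2/3) × 0.00047^(1/2) = 4.067 m³/s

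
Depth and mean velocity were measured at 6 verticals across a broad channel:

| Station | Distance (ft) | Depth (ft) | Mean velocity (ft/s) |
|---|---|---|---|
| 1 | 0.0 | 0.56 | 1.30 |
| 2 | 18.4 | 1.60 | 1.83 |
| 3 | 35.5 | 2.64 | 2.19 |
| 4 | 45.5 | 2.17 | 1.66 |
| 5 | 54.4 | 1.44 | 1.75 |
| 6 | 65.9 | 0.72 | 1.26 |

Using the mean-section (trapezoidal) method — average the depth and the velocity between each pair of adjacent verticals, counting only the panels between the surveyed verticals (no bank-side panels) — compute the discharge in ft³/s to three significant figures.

Panel 1-2: Δb = 18.4 ft, d̄ = (0.56+1.60)/2 = 1.08, v̄ = (1.30+1.83)/2 = 1.565 → q = 18.4×1.08×1.565 = 31.10 ft³/s
Panel 2-3: Δb = 17.1 ft, d̄ = (1.60+2.64)/2 = 2.12, v̄ = (1.83+2.19)/2 = 2.01 → q = 17.1×2.12×2.01 = 72.87 ft³/s
Panel 3-4: Δb = 10 ft, d̄ = (2.64+2.17)/2 = 2.405, v̄ = (2.19+1.66)/2 = 1.925 → q = 10×2.405×1.925 = 46.30 ft³/s
Panel 4-5: Δb = 8.9 ft, d̄ = (2.17+1.44)/2 = 1.805, v̄ = (1.66+1.75)/2 = 1.705 → q = 8.9×1.805×1.705 = 27.39 ft³/s
Panel 5-6: Δb = 11.5 ft, d̄ = (1.44+0.72)/2 = 1.08, v̄ = (1.75+1.26)/2 = 1.505 → q = 11.5×1.08×1.505 = 18.69 ft³/s
Q = Σ q = 196.3 ft³/s

196 ft³/s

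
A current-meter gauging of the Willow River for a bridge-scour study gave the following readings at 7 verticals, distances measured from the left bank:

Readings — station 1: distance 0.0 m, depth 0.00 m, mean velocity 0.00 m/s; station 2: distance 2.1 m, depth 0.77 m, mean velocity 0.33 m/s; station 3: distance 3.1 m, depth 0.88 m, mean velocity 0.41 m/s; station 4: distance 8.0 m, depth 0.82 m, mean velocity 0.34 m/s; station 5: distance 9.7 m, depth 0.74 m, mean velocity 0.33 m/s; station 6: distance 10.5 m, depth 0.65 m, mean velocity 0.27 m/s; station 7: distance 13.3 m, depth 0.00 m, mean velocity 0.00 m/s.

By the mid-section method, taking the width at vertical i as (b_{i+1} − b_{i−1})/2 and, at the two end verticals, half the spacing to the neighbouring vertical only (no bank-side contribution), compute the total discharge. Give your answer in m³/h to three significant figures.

w_2 = (3.1 − 0.0)/2 = 1.55 m; q_2 = 0.33 × 0.77 × 1.55 = 0.3939 m³/s
w_3 = (8.0 − 2.1)/2 = 2.95 m; q_3 = 0.41 × 0.88 × 2.95 = 1.064 m³/s
w_4 = (9.7 − 3.1)/2 = 3.3 m; q_4 = 0.34 × 0.82 × 3.3 = 0.9200 m³/s
w_5 = (10.5 − 8.0)/2 = 1.25 m; q_5 = 0.33 × 0.74 × 1.25 = 0.3053 m³/s
w_6 = (13.3 − 9.7)/2 = 1.8 m; q_6 = 0.27 × 0.65 × 1.8 = 0.3159 m³/s
Stations 1, 7 contribute zero (depth or velocity is 0).
Q = Σ qᵢ = 2.999 m³/s
= 2.999 × 3600 = 10800 m³/h

10800 m³/h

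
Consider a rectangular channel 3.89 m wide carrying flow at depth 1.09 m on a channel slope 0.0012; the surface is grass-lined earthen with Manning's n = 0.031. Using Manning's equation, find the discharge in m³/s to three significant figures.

A = b·y = 3.89 × 1.09 = 4.240 m²
P = b + 2y = 3.89 + 2×1.09 = 6.070 m
R = A/P = 4.240/6.070 = 0.6985 m
Q = (1/n)·A·R^(2/3)·S^(1/2) = (1/0.031) × 4.240 × 0.6985^(2/3) × 0.0012^(1/2) = 3.730 m³/s

3.73 m³/s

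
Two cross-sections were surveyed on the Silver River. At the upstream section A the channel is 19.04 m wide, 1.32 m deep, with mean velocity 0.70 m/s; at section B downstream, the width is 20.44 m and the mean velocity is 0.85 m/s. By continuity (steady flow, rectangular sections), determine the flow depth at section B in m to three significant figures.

Q = A₁V₁ = (19.04×1.32) × 0.70 = 17.59 m³/s
d₂ = Q/(b₂ V₂) = 17.59/(20.44×0.85) = 1.013 m

1.01 m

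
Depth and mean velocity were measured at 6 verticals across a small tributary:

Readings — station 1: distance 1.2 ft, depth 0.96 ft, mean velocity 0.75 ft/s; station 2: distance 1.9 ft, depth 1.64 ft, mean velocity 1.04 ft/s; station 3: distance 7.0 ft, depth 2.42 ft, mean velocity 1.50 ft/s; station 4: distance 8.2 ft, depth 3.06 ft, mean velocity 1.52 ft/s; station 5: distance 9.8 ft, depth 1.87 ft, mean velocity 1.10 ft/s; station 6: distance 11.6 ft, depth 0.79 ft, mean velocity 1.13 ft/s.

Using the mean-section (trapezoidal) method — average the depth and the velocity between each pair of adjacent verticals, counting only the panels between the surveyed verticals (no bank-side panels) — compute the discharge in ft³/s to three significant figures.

26.8 ft³/s

Panel 1-2: Δb = 0.7 ft, d̄ = (0.96+1.64)/2 = 1.3, v̄ = (0.75+1.04)/2 = 0.895 → q = 0.7×1.3×0.895 = 0.8145 ft³/s
Panel 2-3: Δb = 5.1 ft, d̄ = (1.64+2.42)/2 = 2.03, v̄ = (1.04+1.50)/2 = 1.27 → q = 5.1×2.03×1.27 = 13.15 ft³/s
Panel 3-4: Δb = 1.2 ft, d̄ = (2.42+3.06)/2 = 2.74, v̄ = (1.50+1.52)/2 = 1.51 → q = 1.2×2.74×1.51 = 4.965 ft³/s
Panel 4-5: Δb = 1.6 ft, d̄ = (3.06+1.87)/2 = 2.465, v̄ = (1.52+1.10)/2 = 1.31 → q = 1.6×2.465×1.31 = 5.167 ft³/s
Panel 5-6: Δb = 1.8 ft, d̄ = (1.87+0.79)/2 = 1.33, v̄ = (1.10+1.13)/2 = 1.115 → q = 1.8×1.33×1.115 = 2.669 ft³/s
Q = Σ q = 26.76 ft³/s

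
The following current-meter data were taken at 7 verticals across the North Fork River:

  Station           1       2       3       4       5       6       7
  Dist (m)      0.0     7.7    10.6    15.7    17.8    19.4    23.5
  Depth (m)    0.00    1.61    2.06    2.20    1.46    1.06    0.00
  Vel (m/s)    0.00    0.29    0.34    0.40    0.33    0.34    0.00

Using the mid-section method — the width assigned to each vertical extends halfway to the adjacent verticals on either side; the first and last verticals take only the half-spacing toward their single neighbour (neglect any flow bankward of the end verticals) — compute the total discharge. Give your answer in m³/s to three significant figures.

10.4 m³/s

w_2 = (10.6 − 0.0)/2 = 5.3 m; q_2 = 0.29 × 1.61 × 5.3 = 2.475 m³/s
w_3 = (15.7 − 7.7)/2 = 4 m; q_3 = 0.34 × 2.06 × 4 = 2.802 m³/s
w_4 = (17.8 − 10.6)/2 = 3.6 m; q_4 = 0.40 × 2.20 × 3.6 = 3.168 m³/s
w_5 = (19.4 − 15.7)/2 = 1.85 m; q_5 = 0.33 × 1.46 × 1.85 = 0.8913 m³/s
w_6 = (23.5 − 17.8)/2 = 2.85 m; q_6 = 0.34 × 1.06 × 2.85 = 1.027 m³/s
Stations 1, 7 contribute zero (depth or velocity is 0).
Q = Σ qᵢ = 10.36 m³/s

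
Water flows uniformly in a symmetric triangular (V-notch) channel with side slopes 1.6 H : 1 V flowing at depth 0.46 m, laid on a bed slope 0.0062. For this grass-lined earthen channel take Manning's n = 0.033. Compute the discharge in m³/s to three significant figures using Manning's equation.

A = z·y² = 1.6×0.46² = 0.3386 m²
P = 2y√(1+z²) = 2×0.46×√(1+1.6²) = 1.736 m
R = A/P = 0.3386/1.736 = 0.1950 m
Q = (1/n)·A·R^(2/3)·S^(1/2) = (1/0.033) × 0.3386 × 0.1950^(2/3) × 0.0062^(1/2) = 0.2717 m³/s

0.272 m³/s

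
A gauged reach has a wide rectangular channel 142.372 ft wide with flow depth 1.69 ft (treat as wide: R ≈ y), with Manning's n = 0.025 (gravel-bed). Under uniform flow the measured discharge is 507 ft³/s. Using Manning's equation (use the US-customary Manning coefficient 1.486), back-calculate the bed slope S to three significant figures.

0.000624

A = b·y = 142.372 × 1.69 = 240.6 ft²
Wide channel: R ≈ y = 1.69 ft
S = (Q·n / (1.486·A·R^(2/3)))² = (507×0.025 / (1.486×240.6×1.419))² = 0.0006243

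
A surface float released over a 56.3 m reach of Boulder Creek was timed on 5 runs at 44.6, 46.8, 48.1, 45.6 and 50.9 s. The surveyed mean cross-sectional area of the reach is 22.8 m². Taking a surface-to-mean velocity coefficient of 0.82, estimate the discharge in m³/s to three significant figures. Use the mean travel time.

22.3 m³/s

t̄ = (44.6 + 46.8 + 48.1 + 45.6 + 50.9) / 5 = 47.2 s
v_surface = L / t̄ = 56.3 / 47.2 = 1.193 m/s
v_mean = 0.82 × 1.193 = 0.9781 m/s
Q = A × v_mean = 22.8 × 0.9781 = 22.30 m³/s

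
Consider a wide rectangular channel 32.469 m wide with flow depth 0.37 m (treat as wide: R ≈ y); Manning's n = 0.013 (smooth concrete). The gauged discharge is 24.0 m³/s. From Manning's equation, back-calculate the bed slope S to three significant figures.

A = b·y = 32.469 × 0.37 = 12.01 m²
Wide channel: R ≈ y = 0.37 m
S = (Q·n / (1·A·R^(2/3)))² = (24.0×0.013 / (1×12.01×0.5154))² = 0.002539

0.00254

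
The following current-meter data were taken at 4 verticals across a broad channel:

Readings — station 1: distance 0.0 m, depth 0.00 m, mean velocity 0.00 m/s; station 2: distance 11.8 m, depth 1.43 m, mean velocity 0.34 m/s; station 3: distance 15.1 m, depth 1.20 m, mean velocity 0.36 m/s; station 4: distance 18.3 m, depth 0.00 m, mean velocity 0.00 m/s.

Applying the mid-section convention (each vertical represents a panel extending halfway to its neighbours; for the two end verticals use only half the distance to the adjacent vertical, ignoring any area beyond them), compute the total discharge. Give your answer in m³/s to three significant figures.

5.07 m³/s

w_2 = (15.1 − 0.0)/2 = 7.55 m; q_2 = 0.34 × 1.43 × 7.55 = 3.671 m³/s
w_3 = (18.3 − 11.8)/2 = 3.25 m; q_3 = 0.36 × 1.20 × 3.25 = 1.404 m³/s
Stations 1, 4 contribute zero (depth or velocity is 0).
Q = Σ qᵢ = 5.075 m³/s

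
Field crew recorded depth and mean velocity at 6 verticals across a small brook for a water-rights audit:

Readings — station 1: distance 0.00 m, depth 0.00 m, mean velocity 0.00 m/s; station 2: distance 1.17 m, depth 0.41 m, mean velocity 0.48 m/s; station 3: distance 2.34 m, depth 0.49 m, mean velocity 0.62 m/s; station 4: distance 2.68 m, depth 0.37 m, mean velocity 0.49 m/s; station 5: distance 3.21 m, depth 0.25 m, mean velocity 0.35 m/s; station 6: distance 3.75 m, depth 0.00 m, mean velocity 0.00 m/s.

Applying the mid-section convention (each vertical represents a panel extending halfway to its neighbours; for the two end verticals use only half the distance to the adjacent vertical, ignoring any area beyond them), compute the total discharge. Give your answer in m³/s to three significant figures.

w_2 = (2.34 − 0.00)/2 = 1.17 m; q_2 = 0.48 × 0.41 × 1.17 = 0.2303 m³/s
w_3 = (2.68 − 1.17)/2 = 0.755 m; q_3 = 0.62 × 0.49 × 0.755 = 0.2294 m³/s
w_4 = (3.21 − 2.34)/2 = 0.435 m; q_4 = 0.49 × 0.37 × 0.435 = 0.07887 m³/s
w_5 = (3.75 − 2.68)/2 = 0.535 m; q_5 = 0.35 × 0.25 × 0.535 = 0.04681 m³/s
Stations 1, 6 contribute zero (depth or velocity is 0).
Q = Σ qᵢ = 0.5853 m³/s

0.585 m³/s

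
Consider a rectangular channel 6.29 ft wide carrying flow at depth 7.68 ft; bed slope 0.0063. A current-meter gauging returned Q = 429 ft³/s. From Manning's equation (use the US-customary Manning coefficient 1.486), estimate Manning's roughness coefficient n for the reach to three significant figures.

A = b·y = 6.29 × 7.68 = 48.31 ft²
P = b + 2y = 6.29 + 2×7.68 = 21.65 ft
R = A/P = 48.31/21.65 = 2.231 ft
n = (1.486/Q)·A·R^(2/3)·S^(1/2) = (1.486/429) × 48.31 × 1.708 × 0.07937 = 0.02268

0.0227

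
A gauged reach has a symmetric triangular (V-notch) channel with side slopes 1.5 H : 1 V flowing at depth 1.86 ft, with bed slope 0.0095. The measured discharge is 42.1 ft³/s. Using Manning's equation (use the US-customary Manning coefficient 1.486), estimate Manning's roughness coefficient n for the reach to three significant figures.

0.0150

A = z·y² = 1.5×1.86² = 5.189 ft²
P = 2y√(1+z²) = 2×1.86×√(1+1.5²) = 6.706 ft
R = A/P = 5.189/6.706 = 0.7738 ft
n = (1.486/Q)·A·R^(2/3)·S^(1/2) = (1.486/42.1) × 5.189 × 0.8429 × 0.09747 = 0.01505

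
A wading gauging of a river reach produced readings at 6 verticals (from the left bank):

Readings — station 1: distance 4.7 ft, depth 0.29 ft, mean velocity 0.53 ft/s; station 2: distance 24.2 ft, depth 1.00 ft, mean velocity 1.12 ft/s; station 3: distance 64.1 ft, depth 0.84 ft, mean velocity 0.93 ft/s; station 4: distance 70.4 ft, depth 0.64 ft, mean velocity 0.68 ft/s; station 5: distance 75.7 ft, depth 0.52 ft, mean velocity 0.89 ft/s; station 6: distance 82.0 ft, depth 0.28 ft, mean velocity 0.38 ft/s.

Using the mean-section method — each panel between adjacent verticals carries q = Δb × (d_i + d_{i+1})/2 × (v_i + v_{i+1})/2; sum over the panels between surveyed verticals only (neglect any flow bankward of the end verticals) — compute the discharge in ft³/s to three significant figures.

Panel 1-2: Δb = 19.5 ft, d̄ = (0.29+1.00)/2 = 0.645, v̄ = (0.53+1.12)/2 = 0.825 → q = 19.5×0.645×0.825 = 10.38 ft³/s
Panel 2-3: Δb = 39.9 ft, d̄ = (1.00+0.84)/2 = 0.92, v̄ = (1.12+0.93)/2 = 1.025 → q = 39.9×0.92×1.025 = 37.63 ft³/s
Panel 3-4: Δb = 6.3 ft, d̄ = (0.84+0.64)/2 = 0.74, v̄ = (0.93+0.68)/2 = 0.805 → q = 6.3×0.74×0.805 = 3.753 ft³/s
Panel 4-5: Δb = 5.3 ft, d̄ = (0.64+0.52)/2 = 0.58, v̄ = (0.68+0.89)/2 = 0.785 → q = 5.3×0.58×0.785 = 2.413 ft³/s
Panel 5-6: Δb = 6.3 ft, d̄ = (0.52+0.28)/2 = 0.4, v̄ = (0.89+0.38)/2 = 0.635 → q = 6.3×0.4×0.635 = 1.600 ft³/s
Q = Σ q = 55.77 ft³/s

55.8 ft³/s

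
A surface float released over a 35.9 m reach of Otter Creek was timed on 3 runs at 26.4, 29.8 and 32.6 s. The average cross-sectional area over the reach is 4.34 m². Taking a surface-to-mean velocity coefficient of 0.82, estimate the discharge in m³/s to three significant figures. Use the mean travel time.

t̄ = (26.4 + 29.8 + 32.6) / 3 = 29.6 s
v_surface = L / t̄ = 35.9 / 29.6 = 1.213 m/s
v_mean = 0.82 × 1.213 = 0.9945 m/s
Q = A × v_mean = 4.34 × 0.9945 = 4.316 m³/s

4.32 m³/s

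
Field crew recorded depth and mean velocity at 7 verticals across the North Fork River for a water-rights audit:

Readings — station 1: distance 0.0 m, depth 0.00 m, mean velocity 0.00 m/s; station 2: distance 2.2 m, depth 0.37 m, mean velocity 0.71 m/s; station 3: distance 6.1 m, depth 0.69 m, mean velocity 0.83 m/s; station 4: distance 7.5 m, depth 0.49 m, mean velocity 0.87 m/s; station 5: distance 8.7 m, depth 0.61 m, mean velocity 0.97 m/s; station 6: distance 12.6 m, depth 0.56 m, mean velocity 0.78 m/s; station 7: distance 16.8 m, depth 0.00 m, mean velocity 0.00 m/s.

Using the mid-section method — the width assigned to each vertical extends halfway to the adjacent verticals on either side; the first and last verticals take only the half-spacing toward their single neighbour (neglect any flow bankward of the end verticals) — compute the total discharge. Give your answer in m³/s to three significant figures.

w_2 = (6.1 − 0.0)/2 = 3.05 m; q_2 = 0.71 × 0.37 × 3.05 = 0.8012 m³/s
w_3 = (7.5 − 2.2)/2 = 2.65 m; q_3 = 0.83 × 0.69 × 2.65 = 1.518 m³/s
w_4 = (8.7 − 6.1)/2 = 1.3 m; q_4 = 0.87 × 0.49 × 1.3 = 0.5542 m³/s
w_5 = (12.6 − 7.5)/2 = 2.55 m; q_5 = 0.97 × 0.61 × 2.55 = 1.509 m³/s
w_6 = (16.8 − 8.7)/2 = 4.05 m; q_6 = 0.78 × 0.56 × 4.05 = 1.769 m³/s
Stations 1, 7 contribute zero (depth or velocity is 0).
Q = Σ qᵢ = 6.151 m³/s

6.15 m³/s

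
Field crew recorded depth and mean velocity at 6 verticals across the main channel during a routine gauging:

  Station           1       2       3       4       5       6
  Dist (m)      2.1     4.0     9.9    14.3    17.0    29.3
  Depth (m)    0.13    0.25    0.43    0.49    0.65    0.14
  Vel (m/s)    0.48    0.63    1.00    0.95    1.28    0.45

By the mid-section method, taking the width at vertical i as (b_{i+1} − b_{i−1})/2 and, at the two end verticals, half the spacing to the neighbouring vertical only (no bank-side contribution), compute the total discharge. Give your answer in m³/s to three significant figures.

w_1 = (4.0 − 2.1)/2 = 0.95 m; q_1 = 0.48 × 0.13 × 0.95 = 0.05928 m³/s
w_2 = (9.9 − 2.1)/2 = 3.9 m; q_2 = 0.63 × 0.25 × 3.9 = 0.6143 m³/s
w_3 = (14.3 − 4.0)/2 = 5.15 m; q_3 = 1.00 × 0.43 × 5.15 = 2.215 m³/s
w_4 = (17.0 − 9.9)/2 = 3.55 m; q_4 = 0.95 × 0.49 × 3.55 = 1.653 m³/s
w_5 = (29.3 − 14.3)/2 = 7.5 m; q_5 = 1.28 × 0.65 × 7.5 = 6.240 m³/s
w_6 = (29.3 − 17.0)/2 = 6.15 m; q_6 = 0.45 × 0.14 × 6.15 = 0.3875 m³/s
Q = Σ qᵢ = 11.17 m³/s

11.2 m³/s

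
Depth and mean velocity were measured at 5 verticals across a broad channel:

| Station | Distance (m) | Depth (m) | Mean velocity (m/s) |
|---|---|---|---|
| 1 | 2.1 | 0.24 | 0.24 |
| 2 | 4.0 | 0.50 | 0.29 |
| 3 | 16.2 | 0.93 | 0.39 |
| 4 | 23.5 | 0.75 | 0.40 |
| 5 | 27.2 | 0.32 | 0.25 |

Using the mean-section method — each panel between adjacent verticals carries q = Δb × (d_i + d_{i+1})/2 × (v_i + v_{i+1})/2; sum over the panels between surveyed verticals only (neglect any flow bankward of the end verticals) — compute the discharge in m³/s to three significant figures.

6.22 m³/s

Panel 1-2: Δb = 1.9 m, d̄ = (0.24+0.50)/2 = 0.37, v̄ = (0.24+0.29)/2 = 0.265 → q = 1.9×0.37×0.265 = 0.1863 m³/s
Panel 2-3: Δb = 12.2 m, d̄ = (0.50+0.93)/2 = 0.715, v̄ = (0.29+0.39)/2 = 0.34 → q = 12.2×0.715×0.34 = 2.966 m³/s
Panel 3-4: Δb = 7.3 m, d̄ = (0.93+0.75)/2 = 0.84, v̄ = (0.39+0.40)/2 = 0.395 → q = 7.3×0.84×0.395 = 2.422 m³/s
Panel 4-5: Δb = 3.7 m, d̄ = (0.75+0.32)/2 = 0.535, v̄ = (0.40+0.25)/2 = 0.325 → q = 3.7×0.535×0.325 = 0.6433 m³/s
Q = Σ q = 6.218 m³/s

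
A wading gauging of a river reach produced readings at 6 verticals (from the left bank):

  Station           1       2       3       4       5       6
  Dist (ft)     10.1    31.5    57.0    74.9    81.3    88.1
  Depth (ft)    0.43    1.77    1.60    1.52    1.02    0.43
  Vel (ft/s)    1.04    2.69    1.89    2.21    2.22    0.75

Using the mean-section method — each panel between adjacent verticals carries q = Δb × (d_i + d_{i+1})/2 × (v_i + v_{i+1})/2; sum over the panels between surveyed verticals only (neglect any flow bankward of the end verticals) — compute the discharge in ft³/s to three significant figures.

225 ft³/s

Panel 1-2: Δb = 21.4 ft, d̄ = (0.43+1.77)/2 = 1.1, v̄ = (1.04+2.69)/2 = 1.865 → q = 21.4×1.1×1.865 = 43.90 ft³/s
Panel 2-3: Δb = 25.5 ft, d̄ = (1.77+1.60)/2 = 1.685, v̄ = (2.69+1.89)/2 = 2.29 → q = 25.5×1.685×2.29 = 98.40 ft³/s
Panel 3-4: Δb = 17.9 ft, d̄ = (1.60+1.52)/2 = 1.56, v̄ = (1.89+2.21)/2 = 2.05 → q = 17.9×1.56×2.05 = 57.24 ft³/s
Panel 4-5: Δb = 6.4 ft, d̄ = (1.52+1.02)/2 = 1.27, v̄ = (2.21+2.22)/2 = 2.215 → q = 6.4×1.27×2.215 = 18.00 ft³/s
Panel 5-6: Δb = 6.8 ft, d̄ = (1.02+0.43)/2 = 0.725, v̄ = (2.22+0.75)/2 = 1.485 → q = 6.8×0.725×1.485 = 7.321 ft³/s
Q = Σ q = 224.9 ft³/s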